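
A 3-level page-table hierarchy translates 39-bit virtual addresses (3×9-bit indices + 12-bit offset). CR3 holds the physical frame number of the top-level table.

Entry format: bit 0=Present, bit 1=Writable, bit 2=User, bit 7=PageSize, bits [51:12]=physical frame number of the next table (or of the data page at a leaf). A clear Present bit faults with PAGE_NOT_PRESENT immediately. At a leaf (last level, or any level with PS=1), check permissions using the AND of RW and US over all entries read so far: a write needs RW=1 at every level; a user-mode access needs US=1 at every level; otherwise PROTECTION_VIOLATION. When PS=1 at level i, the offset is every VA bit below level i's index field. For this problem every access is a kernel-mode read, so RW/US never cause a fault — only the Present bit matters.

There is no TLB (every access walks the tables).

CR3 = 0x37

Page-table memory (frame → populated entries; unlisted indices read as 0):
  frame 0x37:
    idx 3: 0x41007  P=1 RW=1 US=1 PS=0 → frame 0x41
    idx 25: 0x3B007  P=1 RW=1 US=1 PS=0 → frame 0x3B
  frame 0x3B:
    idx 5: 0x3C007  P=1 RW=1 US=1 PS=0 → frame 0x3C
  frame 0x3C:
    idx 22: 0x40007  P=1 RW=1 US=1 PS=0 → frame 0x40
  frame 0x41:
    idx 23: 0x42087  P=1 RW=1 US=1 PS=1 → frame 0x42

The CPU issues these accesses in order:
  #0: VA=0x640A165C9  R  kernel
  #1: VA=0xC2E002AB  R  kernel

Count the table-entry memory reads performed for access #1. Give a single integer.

Per-access translation:
#0 VA=0x640A165C9 (r,kernel):
  [0] read 0x37 idx=25: raw=0x3B007 flags P=1 W=1 U=1 S=0
  [1] read 0x3B idx=5: raw=0x3C007 flags P=1 W=1 U=1 S=0
  [2] read 0x3C idx=22: raw=0x40007 flags P=1 W=1 U=1 S=0
  ⇒ phys 0x405C9  [3 reads]
#1 VA=0xC2E002AB (r,kernel):
  [0] read 0x37 idx=3: raw=0x41007 flags P=1 W=1 U=1 S=0
  [1] read 0x41 idx=23: raw=0x42087 flags P=1 W=1 U=1 S=1
  ⇒ phys 0x422AB (huge @L1)  [2 reads]

Entries read for #1: 2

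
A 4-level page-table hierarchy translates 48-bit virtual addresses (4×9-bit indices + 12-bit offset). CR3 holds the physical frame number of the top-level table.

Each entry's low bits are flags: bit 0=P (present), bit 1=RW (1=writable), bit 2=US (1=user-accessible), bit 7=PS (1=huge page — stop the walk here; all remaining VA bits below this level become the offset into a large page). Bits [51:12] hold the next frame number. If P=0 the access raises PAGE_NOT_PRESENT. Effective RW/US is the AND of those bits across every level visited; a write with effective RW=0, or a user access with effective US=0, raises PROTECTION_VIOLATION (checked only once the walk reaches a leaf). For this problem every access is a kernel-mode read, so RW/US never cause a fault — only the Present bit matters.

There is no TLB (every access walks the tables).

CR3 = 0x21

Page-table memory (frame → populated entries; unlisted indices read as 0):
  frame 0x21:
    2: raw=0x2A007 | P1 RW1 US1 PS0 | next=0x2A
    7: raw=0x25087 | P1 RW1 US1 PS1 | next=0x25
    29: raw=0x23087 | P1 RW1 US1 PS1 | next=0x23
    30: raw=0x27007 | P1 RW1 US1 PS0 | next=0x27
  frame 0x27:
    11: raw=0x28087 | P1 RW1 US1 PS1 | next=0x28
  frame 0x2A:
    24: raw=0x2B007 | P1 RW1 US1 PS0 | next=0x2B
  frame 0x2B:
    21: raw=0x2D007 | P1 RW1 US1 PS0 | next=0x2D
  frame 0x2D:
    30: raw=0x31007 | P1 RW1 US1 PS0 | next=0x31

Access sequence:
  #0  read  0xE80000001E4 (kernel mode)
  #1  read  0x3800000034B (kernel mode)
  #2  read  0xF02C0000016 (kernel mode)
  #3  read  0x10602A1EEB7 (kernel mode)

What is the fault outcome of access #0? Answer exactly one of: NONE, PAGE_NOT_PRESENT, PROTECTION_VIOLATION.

Trace:
#0 VA=0xE80000001E4 (r,kernel):
  [0] read 0x21 idx=29: raw=0x23087 flags P=1 W=1 U=1 S=1
  → PA=0x231E4 (huge @L0)  (1 entries read)
#1 VA=0x3800000034B (r,kernel):
  [0] read 0x21 idx=7: raw=0x25087 flags P=1 W=1 U=1 S=1
  → PA=0x2534B (huge @L0)  (1 entries read)
#2 VA=0xF02C0000016 (r,kernel):
  [0] read 0x21 idx=30: raw=0x27007 flags P=1 W=1 U=1 S=0
  [1] read 0x27 idx=11: raw=0x28087 flags P=1 W=1 U=1 S=1
  → PA=0x28016 (huge @L1)  (2 entries read)
#3 VA=0x10602A1EEB7 (r,kernel):
  [0] read 0x21 idx=2: raw=0x2A007 flags P=1 W=1 U=1 S=0
  [1] read 0x2A idx=24: raw=0x2B007 flags P=1 W=1 U=1 S=0
  [2] read 0x2B idx=21: raw=0x2D007 flags P=1 W=1 U=1 S=0
  [3] read 0x2D idx=30: raw=0x31007 flags P=1 W=1 U=1 S=0
  → PA=0x31EB7  (4 entries read)

Access #0 fault: NONE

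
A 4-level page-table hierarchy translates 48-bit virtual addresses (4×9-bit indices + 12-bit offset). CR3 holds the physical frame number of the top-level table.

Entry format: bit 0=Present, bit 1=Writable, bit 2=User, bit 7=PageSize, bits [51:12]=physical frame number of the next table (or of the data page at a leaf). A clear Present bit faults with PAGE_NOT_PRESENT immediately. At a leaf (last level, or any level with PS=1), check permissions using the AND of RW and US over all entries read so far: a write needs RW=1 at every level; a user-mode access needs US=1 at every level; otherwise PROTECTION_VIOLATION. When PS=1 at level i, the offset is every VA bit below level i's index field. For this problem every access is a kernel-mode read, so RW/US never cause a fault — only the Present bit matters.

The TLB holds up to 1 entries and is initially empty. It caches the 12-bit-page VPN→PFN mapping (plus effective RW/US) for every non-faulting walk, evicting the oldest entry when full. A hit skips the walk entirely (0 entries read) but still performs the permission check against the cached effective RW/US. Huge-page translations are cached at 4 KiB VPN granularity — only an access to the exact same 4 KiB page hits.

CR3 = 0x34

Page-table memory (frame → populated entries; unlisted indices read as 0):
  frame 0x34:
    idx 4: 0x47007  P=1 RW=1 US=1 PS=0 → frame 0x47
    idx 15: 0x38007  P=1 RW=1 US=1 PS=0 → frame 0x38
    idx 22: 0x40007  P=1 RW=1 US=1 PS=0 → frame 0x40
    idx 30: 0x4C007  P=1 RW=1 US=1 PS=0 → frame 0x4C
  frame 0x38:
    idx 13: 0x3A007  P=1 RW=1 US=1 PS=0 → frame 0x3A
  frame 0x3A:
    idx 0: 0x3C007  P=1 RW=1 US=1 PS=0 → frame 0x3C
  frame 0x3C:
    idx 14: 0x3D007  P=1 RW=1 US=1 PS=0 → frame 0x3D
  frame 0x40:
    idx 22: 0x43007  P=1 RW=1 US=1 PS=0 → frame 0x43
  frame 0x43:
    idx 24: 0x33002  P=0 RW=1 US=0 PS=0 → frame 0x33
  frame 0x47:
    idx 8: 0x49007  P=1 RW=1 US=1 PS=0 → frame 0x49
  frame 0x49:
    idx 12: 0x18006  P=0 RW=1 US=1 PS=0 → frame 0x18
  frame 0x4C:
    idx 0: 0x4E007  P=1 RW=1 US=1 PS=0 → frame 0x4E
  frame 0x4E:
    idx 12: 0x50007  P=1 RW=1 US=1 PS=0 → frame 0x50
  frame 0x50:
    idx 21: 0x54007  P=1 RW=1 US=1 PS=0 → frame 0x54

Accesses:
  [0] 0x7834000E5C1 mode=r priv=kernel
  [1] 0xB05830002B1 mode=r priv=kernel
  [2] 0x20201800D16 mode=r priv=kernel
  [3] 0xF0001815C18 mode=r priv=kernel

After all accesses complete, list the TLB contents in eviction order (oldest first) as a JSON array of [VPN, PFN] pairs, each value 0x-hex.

Per-access translation:
#0 VA=0x7834000E5C1 (r,kernel):
  L0: frame=0x34 idx=15 entry=0x38007 [P=1 RW=1 US=1 PS=0]
  L1: frame=0x38 idx=13 entry=0x3A007 [P=1 RW=1 US=1 PS=0]
  L2: frame=0x3A idx=0 entry=0x3C007 [P=1 RW=1 US=1 PS=0]
  L3: frame=0x3C idx=14 entry=0x3D007 [P=1 RW=1 US=1 PS=0]
  ✓ 0x3D5C1  — 4 lookups
#1 VA=0xB05830002B1 (r,kernel):
  L0: frame=0x34 idx=22 entry=0x40007 [P=1 RW=1 US=1 PS=0]
  L1: frame=0x40 idx=22 entry=0x43007 [P=1 RW=1 US=1 PS=0]
  L2: frame=0x43 idx=24 entry=0x33002 [P=0 RW=1 US=0 PS=0]
  ✗ PAGE_NOT_PRESENT  [3 reads]
#2 VA=0x20201800D16 (r,kernel):
  L0: frame=0x34 idx=4 entry=0x47007 [P=1 RW=1 US=1 PS=0]
  L1: frame=0x47 idx=8 entry=0x49007 [P=1 RW=1 US=1 PS=0]
  L2: frame=0x49 idx=12 entry=0x18006 [P=0 RW=1 US=1 PS=0]
  ✗ PAGE_NOT_PRESENT  [3 reads]
#3 VA=0xF0001815C18 (r,kernel):
  L0: frame=0x34 idx=30 entry=0x4C007 [P=1 RW=1 US=1 PS=0]
  L1: frame=0x4C idx=0 entry=0x4E007 [P=1 RW=1 US=1 PS=0]
  L2: frame=0x4E idx=12 entry=0x50007 [P=1 RW=1 US=1 PS=0]
  L3: frame=0x50 idx=21 entry=0x54007 [P=1 RW=1 US=1 PS=0]
  ✓ 0x54C18  — 4 lookups

TLB: [["0xF0001815", "0x54"]]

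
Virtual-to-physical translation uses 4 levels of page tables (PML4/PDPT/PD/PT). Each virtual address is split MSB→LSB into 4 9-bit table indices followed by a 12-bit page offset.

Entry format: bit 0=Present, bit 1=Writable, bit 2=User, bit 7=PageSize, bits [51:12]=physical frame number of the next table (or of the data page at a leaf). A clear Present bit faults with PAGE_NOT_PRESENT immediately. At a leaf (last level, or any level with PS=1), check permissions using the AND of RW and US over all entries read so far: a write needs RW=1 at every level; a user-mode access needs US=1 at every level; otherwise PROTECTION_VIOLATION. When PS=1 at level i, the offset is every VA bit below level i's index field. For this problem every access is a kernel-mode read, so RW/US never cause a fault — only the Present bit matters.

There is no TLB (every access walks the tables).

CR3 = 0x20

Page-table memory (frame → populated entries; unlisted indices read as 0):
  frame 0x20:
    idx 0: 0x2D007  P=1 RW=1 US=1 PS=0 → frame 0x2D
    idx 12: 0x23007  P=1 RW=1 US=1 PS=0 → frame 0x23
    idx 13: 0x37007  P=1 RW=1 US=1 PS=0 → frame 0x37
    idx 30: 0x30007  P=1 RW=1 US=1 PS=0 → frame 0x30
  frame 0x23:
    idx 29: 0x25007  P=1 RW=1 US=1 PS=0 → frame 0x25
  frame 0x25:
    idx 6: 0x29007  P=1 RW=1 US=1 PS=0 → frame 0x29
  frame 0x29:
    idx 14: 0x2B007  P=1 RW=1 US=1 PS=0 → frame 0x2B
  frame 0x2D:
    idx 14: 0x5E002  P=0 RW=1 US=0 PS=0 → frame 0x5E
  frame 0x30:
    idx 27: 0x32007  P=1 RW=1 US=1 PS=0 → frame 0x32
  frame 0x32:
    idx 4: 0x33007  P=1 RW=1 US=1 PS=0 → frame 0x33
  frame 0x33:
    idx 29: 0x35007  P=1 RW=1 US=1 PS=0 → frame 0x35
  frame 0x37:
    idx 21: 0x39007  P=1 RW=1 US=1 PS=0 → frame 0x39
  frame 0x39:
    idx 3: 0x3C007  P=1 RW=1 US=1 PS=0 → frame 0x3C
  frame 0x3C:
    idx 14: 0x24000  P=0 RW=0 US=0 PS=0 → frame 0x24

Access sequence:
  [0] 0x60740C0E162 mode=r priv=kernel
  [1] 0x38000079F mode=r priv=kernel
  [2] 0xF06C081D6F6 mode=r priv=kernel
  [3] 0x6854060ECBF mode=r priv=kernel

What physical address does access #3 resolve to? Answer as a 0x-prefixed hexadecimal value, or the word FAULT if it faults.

Per-access translation:
#0 VA=0x60740C0E162 (r,kernel):
  [0] read 0x20 idx=12: raw=0x23007 flags P=1 W=1 U=1 S=0
  [1] read 0x23 idx=29: raw=0x25007 flags P=1 W=1 U=1 S=0
  [2] read 0x25 idx=6: raw=0x29007 flags P=1 W=1 U=1 S=0
  [3] read 0x29 idx=14: raw=0x2B007 flags P=1 W=1 U=1 S=0
  → PA=0x2B162  (4 entries read)
#1 VA=0x38000079F (r,kernel):
  [0] read 0x20 idx=0: raw=0x2D007 flags P=1 W=1 U=1 S=0
  [1] read 0x2D idx=14: raw=0x5E002 flags P=0 W=1 U=0 S=0
  ⇒ fault: PAGE_NOT_PRESENT  — 2 lookups
#2 VA=0xF06C081D6F6 (r,kernel):
  [0] read 0x20 idx=30: raw=0x30007 flags P=1 W=1 U=1 S=0
  [1] read 0x30 idx=27: raw=0x32007 flags P=1 W=1 U=1 S=0
  [2] read 0x32 idx=4: raw=0x33007 flags P=1 W=1 U=1 S=0
  [3] read 0x33 idx=29: raw=0x35007 flags P=1 W=1 U=1 S=0
  → PA=0x356F6  (4 entries read)
#3 VA=0x6854060ECBF (r,kernel):
  [0] read 0x20 idx=13: raw=0x37007 flags P=1 W=1 U=1 S=0
  [1] read 0x37 idx=21: raw=0x39007 flags P=1 W=1 U=1 S=0
  [2] read 0x39 idx=3: raw=0x3C007 flags P=1 W=1 U=1 S=0
  [3] read 0x3C idx=14: raw=0x24000 flags P=0 W=0 U=0 S=0
  ⇒ fault: PAGE_NOT_PRESENT  — 4 lookups

Access #3 PA: FAULT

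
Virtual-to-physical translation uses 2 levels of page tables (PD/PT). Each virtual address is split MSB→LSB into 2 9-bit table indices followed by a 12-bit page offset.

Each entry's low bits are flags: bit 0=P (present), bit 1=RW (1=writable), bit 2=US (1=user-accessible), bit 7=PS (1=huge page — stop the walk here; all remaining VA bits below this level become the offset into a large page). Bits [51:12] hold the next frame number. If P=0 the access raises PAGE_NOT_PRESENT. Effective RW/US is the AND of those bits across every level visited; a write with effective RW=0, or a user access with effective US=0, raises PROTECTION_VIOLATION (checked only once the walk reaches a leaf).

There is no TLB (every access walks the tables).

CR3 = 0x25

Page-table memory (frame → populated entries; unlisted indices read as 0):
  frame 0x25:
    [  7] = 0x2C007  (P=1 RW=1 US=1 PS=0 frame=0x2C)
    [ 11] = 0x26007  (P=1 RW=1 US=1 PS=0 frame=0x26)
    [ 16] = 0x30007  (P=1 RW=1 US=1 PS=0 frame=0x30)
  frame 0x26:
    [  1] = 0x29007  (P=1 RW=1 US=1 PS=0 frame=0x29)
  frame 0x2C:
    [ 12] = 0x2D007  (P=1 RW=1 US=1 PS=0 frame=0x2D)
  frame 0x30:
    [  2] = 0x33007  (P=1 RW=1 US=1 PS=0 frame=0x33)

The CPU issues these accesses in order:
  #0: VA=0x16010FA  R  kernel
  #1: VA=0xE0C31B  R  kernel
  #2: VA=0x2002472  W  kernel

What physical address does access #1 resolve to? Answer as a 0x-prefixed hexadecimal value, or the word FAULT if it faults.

Per-access translation:
#0 VA=0x16010FA (r,kernel):
  [0] read 0x25 idx=11: raw=0x26007 flags P=1 W=1 U=1 S=0
  [1] read 0x26 idx=1: raw=0x29007 flags P=1 W=1 U=1 S=0
  → PA=0x290FA  (2 entries read)
#1 VA=0xE0C31B (r,kernel):
  [0] read 0x25 idx=7: raw=0x2C007 flags P=1 W=1 U=1 S=0
  [1] read 0x2C idx=12: raw=0x2D007 flags P=1 W=1 U=1 S=0
  → PA=0x2D31B  (2 entries read)
#2 VA=0x2002472 (w,kernel):
  [0] read 0x25 idx=16: raw=0x30007 flags P=1 W=1 U=1 S=0
  [1] read 0x30 idx=2: raw=0x33007 flags P=1 W=1 U=1 S=0
  → PA=0x33472  (2 entries read)

Access #1 PA: 0x2D31B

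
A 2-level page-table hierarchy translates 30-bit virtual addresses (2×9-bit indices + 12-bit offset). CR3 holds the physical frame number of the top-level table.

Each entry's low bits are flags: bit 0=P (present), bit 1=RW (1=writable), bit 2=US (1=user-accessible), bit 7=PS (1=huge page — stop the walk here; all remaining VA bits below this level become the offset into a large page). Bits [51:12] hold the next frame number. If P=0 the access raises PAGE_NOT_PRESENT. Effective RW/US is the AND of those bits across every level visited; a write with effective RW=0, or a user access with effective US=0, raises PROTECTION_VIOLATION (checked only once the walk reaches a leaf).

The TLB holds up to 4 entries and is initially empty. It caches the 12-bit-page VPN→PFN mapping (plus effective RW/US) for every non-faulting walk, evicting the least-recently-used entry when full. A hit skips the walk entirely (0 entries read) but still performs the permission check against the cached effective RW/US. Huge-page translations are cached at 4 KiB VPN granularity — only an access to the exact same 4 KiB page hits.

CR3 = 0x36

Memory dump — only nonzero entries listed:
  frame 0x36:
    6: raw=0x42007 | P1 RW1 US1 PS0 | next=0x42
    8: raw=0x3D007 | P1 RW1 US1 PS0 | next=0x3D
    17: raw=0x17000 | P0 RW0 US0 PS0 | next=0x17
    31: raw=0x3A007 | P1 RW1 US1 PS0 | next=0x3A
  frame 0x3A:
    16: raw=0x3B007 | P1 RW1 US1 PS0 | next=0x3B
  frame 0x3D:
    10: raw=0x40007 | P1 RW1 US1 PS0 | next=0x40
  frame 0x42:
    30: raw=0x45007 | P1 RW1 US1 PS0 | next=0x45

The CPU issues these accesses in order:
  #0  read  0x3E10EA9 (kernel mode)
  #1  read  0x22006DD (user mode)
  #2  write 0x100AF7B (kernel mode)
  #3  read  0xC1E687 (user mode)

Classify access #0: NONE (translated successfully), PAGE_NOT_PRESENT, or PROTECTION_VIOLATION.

Walk each access:
#0 VA=0x3E10EA9 (r,kernel):
  L0 @0x36[31] → 0x3A007  P=1,RW=1,US=1,PS=0
  L1 @0x3A[16] → 0x3B007  P=1,RW=1,US=1,PS=0
  → PA=0x3BEA9  (2 entries read)
#1 VA=0x22006DD (r,user):
  L0 @0x36[17] → 0x17000  P=0,RW=0,US=0,PS=0
  ✗ PAGE_NOT_PRESENT  [1 reads]
#2 VA=0x100AF7B (w,kernel):
  L0 @0x36[8] → 0x3D007  P=1,RW=1,US=1,PS=0
  L1 @0x3D[10] → 0x40007  P=1,RW=1,US=1,PS=0
  → PA=0x40F7B  (2 entries read)
#3 VA=0xC1E687 (r,user):
  L0 @0x36[6] → 0x42007  P=1,RW=1,US=1,PS=0
  L1 @0x42[30] → 0x45007  P=1,RW=1,US=1,PS=0
  → PA=0x45687  (2 entries read)

Access #0 fault: NONE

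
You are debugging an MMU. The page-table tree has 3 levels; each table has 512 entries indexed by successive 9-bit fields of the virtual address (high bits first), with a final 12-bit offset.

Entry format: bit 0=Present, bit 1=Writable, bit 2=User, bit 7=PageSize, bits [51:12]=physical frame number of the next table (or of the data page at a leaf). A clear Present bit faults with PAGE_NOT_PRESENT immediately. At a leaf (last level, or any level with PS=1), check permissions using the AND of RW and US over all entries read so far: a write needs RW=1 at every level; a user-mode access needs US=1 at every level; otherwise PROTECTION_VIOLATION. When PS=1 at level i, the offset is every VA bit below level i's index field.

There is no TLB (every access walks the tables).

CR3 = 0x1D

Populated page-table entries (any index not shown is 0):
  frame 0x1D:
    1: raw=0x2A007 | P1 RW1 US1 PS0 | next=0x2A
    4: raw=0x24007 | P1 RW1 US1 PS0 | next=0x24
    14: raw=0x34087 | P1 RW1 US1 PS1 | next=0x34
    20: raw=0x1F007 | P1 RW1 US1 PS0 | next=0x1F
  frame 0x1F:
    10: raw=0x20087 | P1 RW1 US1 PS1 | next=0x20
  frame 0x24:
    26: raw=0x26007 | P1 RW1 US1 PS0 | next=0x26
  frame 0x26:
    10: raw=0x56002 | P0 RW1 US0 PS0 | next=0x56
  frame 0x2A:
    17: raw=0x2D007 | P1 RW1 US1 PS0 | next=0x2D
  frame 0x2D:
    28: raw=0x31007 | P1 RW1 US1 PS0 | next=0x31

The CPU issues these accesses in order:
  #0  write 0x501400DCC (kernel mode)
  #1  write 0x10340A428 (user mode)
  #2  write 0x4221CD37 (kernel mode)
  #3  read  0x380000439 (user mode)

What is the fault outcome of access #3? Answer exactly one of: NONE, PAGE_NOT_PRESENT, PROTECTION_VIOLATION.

Walk each access:
#0 VA=0x501400DCC (w,kernel):
  L0 @0x1D[20] → 0x1F007  P=1,RW=1,US=1,PS=0
  L1 @0x1F[10] → 0x20087  P=1,RW=1,US=1,PS=1
  ✓ 0x20DCC (huge @L1)  — 2 lookups
#1 VA=0x10340A428 (w,user):
  L0 @0x1D[4] → 0x24007  P=1,RW=1,US=1,PS=0
  L1 @0x24[26] → 0x26007  P=1,RW=1,US=1,PS=0
  L2 @0x26[10] → 0x56002  P=0,RW=1,US=0,PS=0
  ✗ PAGE_NOT_PRESENT  [3 reads]
#2 VA=0x4221CD37 (w,kernel):
  L0 @0x1D[1] → 0x2A007  P=1,RW=1,US=1,PS=0
  L1 @0x2A[17] → 0x2D007  P=1,RW=1,US=1,PS=0
  L2 @0x2D[28] → 0x31007  P=1,RW=1,US=1,PS=0
  ✓ 0x31D37  — 3 lookups
#3 VA=0x380000439 (r,user):
  L0 @0x1D[14] → 0x34087  P=1,RW=1,US=1,PS=1
  ✓ 0x34439 (huge @L0)  — 1 lookups

Access #3 fault: NONE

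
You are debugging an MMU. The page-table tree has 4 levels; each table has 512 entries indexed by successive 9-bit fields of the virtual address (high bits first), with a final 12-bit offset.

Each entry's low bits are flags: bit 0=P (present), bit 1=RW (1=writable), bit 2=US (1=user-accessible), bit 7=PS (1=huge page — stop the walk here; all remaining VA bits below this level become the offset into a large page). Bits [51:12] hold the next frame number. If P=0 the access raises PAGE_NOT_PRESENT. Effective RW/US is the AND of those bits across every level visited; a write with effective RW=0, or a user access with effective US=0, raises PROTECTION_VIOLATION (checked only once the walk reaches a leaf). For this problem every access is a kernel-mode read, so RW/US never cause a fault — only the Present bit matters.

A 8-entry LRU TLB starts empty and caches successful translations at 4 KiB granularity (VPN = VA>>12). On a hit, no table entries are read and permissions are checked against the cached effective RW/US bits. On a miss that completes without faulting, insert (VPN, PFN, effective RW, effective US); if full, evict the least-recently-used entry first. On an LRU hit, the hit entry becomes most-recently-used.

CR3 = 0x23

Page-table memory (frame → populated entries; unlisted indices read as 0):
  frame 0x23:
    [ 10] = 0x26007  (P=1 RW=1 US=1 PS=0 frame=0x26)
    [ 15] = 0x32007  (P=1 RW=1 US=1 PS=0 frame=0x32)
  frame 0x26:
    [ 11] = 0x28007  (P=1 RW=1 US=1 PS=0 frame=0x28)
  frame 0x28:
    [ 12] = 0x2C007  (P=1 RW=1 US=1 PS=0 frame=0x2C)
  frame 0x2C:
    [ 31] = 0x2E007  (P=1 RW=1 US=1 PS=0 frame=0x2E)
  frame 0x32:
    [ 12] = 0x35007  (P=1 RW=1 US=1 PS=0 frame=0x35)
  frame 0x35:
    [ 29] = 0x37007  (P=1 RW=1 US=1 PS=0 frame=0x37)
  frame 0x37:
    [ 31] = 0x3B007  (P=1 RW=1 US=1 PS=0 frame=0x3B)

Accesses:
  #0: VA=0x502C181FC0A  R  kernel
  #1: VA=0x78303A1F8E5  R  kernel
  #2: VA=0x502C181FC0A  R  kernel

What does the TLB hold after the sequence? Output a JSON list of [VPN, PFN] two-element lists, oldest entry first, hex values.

Trace:
#0 VA=0x502C181FC0A (r,kernel):
  L0 @0x23[10] → 0x26007  P=1,RW=1,US=1,PS=0
  L1 @0x26[11] → 0x28007  P=1,RW=1,US=1,PS=0
  L2 @0x28[12] → 0x2C007  P=1,RW=1,US=1,PS=0
  L3 @0x2C[31] → 0x2E007  P=1,RW=1,US=1,PS=0
  ✓ 0x2EC0A  — 4 lookups
#1 VA=0x78303A1F8E5 (r,kernel):
  L0 @0x23[15] → 0x32007  P=1,RW=1,US=1,PS=0
  L1 @0x32[12] → 0x35007  P=1,RW=1,US=1,PS=0
  L2 @0x35[29] → 0x37007  P=1,RW=1,US=1,PS=0
  L3 @0x37[31] → 0x3B007  P=1,RW=1,US=1,PS=0
  ✓ 0x3B8E5  — 4 lookups
#2 VA=0x502C181FC0A (r,kernel):
  TLB hit vpn=0x502C181F → PA=0x2EC0A

TLB: [["0x78303A1F", "0x3B"], ["0x502C181F", "0x2E"]]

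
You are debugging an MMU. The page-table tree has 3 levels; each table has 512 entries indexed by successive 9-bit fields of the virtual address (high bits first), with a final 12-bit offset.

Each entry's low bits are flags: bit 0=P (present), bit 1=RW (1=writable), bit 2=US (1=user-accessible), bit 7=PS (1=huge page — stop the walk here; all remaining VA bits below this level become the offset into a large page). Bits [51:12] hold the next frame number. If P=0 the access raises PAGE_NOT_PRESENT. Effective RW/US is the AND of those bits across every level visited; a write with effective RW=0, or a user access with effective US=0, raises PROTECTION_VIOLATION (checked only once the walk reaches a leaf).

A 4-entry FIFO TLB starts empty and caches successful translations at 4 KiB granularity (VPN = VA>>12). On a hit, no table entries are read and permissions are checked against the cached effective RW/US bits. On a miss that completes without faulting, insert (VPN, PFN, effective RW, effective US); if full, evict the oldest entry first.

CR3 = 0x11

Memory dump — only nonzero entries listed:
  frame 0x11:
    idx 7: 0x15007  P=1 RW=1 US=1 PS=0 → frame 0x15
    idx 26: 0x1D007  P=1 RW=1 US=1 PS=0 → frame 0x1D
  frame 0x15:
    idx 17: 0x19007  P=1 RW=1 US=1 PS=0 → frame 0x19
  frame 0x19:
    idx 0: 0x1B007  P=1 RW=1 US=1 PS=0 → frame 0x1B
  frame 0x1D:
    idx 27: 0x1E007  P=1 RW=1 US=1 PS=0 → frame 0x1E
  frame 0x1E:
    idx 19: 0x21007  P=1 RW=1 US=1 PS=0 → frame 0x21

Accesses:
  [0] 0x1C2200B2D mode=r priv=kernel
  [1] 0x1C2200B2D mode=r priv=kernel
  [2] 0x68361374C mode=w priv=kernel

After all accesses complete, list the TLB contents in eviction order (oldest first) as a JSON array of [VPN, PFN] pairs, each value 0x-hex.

Walk each access:
#0 VA=0x1C2200B2D (r,kernel):
  L0: frame=0x11 idx=7 entry=0x15007 [P=1 RW=1 US=1 PS=0]
  L1: frame=0x15 idx=17 entry=0x19007 [P=1 RW=1 US=1 PS=0]
  L2: frame=0x19 idx=0 entry=0x1B007 [P=1 RW=1 US=1 PS=0]
  → PA=0x1BB2D  (3 entries read)
#1 VA=0x1C2200B2D (r,kernel):
  TLB hit vpn=0x1C2200 → PA=0x1BB2D
#2 VA=0x68361374C (w,kernel):
  L0: frame=0x11 idx=26 entry=0x1D007 [P=1 RW=1 US=1 PS=0]
  L1: frame=0x1D idx=27 entry=0x1E007 [P=1 RW=1 US=1 PS=0]
  L2: frame=0x1E idx=19 entry=0x21007 [P=1 RW=1 US=1 PS=0]
  → PA=0x2174C  (3 entries read)

TLB: [["0x1C2200", "0x1B"], ["0x683613", "0x21"]]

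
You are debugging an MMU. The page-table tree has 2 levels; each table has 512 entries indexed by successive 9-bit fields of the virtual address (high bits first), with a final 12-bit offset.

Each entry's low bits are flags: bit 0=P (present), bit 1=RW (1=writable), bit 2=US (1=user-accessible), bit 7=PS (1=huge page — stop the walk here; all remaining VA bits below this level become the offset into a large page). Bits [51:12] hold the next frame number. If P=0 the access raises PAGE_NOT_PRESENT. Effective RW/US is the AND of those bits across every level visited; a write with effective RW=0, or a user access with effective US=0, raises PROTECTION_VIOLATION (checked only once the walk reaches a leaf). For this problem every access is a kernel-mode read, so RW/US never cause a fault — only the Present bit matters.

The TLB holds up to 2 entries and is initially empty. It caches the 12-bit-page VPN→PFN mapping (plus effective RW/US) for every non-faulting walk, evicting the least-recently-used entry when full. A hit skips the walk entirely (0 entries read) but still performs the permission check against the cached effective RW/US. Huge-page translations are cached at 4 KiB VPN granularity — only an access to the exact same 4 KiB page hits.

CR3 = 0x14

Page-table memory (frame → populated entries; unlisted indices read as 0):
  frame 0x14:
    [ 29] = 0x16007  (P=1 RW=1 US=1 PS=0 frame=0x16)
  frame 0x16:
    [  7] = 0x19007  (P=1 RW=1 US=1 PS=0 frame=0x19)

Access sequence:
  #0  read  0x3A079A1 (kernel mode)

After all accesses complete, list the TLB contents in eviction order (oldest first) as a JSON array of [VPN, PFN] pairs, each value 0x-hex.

Walk each access:
#0 VA=0x3A079A1 (r,kernel):
  [0] read 0x14 idx=29: raw=0x16007 flags P=1 W=1 U=1 S=0
  [1] read 0x16 idx=7: raw=0x19007 flags P=1 W=1 U=1 S=0
  ✓ 0x199A1  — 2 lookups

TLB: [["0x3A07", "0x19"]]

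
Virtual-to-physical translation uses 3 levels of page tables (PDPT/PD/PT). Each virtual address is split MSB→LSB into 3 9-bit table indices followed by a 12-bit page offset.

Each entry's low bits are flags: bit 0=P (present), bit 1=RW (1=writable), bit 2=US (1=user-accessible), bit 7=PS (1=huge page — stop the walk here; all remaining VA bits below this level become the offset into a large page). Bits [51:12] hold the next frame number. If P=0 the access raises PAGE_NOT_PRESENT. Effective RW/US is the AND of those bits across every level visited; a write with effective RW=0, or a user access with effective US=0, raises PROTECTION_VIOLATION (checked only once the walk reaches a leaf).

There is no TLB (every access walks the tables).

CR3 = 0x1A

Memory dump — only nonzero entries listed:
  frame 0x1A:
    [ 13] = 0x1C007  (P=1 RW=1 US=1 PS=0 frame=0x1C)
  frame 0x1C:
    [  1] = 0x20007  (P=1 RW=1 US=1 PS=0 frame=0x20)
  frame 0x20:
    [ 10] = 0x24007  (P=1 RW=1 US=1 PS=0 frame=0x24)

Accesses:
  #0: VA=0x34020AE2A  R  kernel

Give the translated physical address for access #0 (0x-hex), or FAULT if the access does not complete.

Walk each access:
#0 VA=0x34020AE2A (r,kernel):
  L0 @0x1A[13] → 0x1C007  P=1,RW=1,US=1,PS=0
  L1 @0x1C[1] → 0x20007  P=1,RW=1,US=1,PS=0
  L2 @0x20[10] → 0x24007  P=1,RW=1,US=1,PS=0
  ✓ 0x24E2A  — 3 lookups

Access #0 PA: 0x24E2A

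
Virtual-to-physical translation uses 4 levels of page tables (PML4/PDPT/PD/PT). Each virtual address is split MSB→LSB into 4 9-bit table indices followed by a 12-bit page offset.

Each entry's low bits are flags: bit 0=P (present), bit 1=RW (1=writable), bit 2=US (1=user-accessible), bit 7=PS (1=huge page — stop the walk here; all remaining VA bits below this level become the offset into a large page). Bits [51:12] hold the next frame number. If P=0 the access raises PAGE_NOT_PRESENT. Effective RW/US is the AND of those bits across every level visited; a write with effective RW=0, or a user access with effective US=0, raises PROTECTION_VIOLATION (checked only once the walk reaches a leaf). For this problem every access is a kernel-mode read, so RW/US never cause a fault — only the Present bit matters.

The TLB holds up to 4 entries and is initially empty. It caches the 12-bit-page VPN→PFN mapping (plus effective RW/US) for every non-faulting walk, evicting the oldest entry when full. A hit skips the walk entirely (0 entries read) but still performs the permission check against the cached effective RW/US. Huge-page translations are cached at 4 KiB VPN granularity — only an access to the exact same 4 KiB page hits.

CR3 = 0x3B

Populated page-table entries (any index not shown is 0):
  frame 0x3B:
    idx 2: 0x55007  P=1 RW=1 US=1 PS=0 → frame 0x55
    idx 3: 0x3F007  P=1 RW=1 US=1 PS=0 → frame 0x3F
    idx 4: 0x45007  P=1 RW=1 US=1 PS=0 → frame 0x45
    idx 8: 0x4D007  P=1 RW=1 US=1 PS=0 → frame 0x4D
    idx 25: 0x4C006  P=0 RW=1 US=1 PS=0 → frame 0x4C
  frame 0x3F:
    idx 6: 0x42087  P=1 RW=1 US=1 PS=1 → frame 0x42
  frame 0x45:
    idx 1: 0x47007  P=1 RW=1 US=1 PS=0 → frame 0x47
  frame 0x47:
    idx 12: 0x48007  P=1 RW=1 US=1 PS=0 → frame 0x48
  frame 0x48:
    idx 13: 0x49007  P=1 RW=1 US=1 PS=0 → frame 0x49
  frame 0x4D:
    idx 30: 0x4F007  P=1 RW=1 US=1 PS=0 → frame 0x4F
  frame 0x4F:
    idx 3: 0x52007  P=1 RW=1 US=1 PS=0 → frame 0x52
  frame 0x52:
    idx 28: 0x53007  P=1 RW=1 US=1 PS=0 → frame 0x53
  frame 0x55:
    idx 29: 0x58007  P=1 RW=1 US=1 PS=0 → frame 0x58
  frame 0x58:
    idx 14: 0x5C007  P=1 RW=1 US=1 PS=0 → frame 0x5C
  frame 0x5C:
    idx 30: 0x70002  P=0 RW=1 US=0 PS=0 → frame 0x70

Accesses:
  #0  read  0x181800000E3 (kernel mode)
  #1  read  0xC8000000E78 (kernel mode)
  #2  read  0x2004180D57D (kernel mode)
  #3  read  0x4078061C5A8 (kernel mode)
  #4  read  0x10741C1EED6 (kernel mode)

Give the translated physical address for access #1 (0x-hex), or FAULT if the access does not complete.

Trace:
#0 VA=0x181800000E3 (r,kernel):
  L0: frame=0x3B idx=3 entry=0x3F007 [P=1 RW=1 US=1 PS=0]
  L1: frame=0x3F idx=6 entry=0x42087 [P=1 RW=1 US=1 PS=1]
  ⇒ phys 0x420E3 (huge @L1)  [2 reads]
#1 VA=0xC8000000E78 (r,kernel):
  L0: frame=0x3B idx=25 entry=0x4C006 [P=0 RW=1 US=1 PS=0]
  → PAGE_NOT_PRESENT  (1 entries read)
#2 VA=0x2004180D57D (r,kernel):
  L0: frame=0x3B idx=4 entry=0x45007 [P=1 RW=1 US=1 PS=0]
  L1: frame=0x45 idx=1 entry=0x47007 [P=1 RW=1 US=1 PS=0]
  L2: frame=0x47 idx=12 entry=0x48007 [P=1 RW=1 US=1 PS=0]
  L3: frame=0x48 idx=13 entry=0x49007 [P=1 RW=1 US=1 PS=0]
  ⇒ phys 0x4957D  [4 reads]
#3 VA=0x4078061C5A8 (r,kernel):
  L0: frame=0x3B idx=8 entry=0x4D007 [P=1 RW=1 US=1 PS=0]
  L1: frame=0x4D idx=30 entry=0x4F007 [P=1 RW=1 US=1 PS=0]
  L2: frame=0x4F idx=3 entry=0x52007 [P=1 RW=1 US=1 PS=0]
  L3: frame=0x52 idx=28 entry=0x53007 [P=1 RW=1 US=1 PS=0]
  ⇒ phys 0x535A8  [4 reads]
#4 VA=0x10741C1EED6 (r,kernel):
  L0: frame=0x3B idx=2 entry=0x55007 [P=1 RW=1 US=1 PS=0]
  L1: frame=0x55 idx=29 entry=0x58007 [P=1 RW=1 US=1 PS=0]
  L2: frame=0x58 idx=14 entry=0x5C007 [P=1 RW=1 US=1 PS=0]
  L3: frame=0x5C idx=30 entry=0x70002 [P=0 RW=1 US=0 PS=0]
  → PAGE_NOT_PRESENT  (4 entries read)

Access #1 PA: FAULT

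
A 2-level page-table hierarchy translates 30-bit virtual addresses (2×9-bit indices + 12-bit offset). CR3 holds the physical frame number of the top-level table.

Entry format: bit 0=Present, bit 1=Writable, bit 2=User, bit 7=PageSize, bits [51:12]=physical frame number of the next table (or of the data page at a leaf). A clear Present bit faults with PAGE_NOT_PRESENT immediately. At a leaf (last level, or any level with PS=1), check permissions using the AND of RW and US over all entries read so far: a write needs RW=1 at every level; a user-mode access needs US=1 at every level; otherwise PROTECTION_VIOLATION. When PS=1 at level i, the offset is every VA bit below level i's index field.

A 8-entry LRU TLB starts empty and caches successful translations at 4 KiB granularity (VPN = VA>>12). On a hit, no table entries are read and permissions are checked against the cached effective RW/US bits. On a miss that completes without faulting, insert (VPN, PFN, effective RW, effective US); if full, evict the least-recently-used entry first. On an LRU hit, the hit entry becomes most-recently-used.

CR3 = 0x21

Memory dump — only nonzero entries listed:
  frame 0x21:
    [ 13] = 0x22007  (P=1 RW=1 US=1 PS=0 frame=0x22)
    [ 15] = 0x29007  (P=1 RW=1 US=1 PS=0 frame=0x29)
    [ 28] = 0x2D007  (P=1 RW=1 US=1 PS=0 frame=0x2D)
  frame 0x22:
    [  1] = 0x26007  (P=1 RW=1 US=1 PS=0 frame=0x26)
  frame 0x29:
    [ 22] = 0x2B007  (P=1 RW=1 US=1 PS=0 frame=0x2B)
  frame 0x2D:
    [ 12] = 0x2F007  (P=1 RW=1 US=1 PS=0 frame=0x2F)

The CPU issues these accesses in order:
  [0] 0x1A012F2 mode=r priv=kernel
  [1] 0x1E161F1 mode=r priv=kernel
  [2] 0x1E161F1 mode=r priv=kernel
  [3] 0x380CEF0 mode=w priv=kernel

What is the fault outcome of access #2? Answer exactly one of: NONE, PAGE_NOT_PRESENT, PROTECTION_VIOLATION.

Per-access translation:
#0 VA=0x1A012F2 (r,kernel):
  L0: frame=0x21 idx=13 entry=0x22007 [P=1 RW=1 US=1 PS=0]
  L1: frame=0x22 idx=1 entry=0x26007 [P=1 RW=1 US=1 PS=0]
  ✓ 0x262F2  — 2 lookups
#1 VA=0x1E161F1 (r,kernel):
  L0: frame=0x21 idx=15 entry=0x29007 [P=1 RW=1 US=1 PS=0]
  L1: frame=0x29 idx=22 entry=0x2B007 [P=1 RW=1 US=1 PS=0]
  ✓ 0x2B1F1  — 2 lookups
#2 VA=0x1E161F1 (r,kernel):
  TLB hit vpn=0x1E16 → PA=0x2B1F1
#3 VA=0x380CEF0 (w,kernel):
  L0: frame=0x21 idx=28 entry=0x2D007 [P=1 RW=1 US=1 PS=0]
  L1: frame=0x2D idx=12 entry=0x2F007 [P=1 RW=1 US=1 PS=0]
  ✓ 0x2FEF0  — 2 lookups

Access #2 fault: NONE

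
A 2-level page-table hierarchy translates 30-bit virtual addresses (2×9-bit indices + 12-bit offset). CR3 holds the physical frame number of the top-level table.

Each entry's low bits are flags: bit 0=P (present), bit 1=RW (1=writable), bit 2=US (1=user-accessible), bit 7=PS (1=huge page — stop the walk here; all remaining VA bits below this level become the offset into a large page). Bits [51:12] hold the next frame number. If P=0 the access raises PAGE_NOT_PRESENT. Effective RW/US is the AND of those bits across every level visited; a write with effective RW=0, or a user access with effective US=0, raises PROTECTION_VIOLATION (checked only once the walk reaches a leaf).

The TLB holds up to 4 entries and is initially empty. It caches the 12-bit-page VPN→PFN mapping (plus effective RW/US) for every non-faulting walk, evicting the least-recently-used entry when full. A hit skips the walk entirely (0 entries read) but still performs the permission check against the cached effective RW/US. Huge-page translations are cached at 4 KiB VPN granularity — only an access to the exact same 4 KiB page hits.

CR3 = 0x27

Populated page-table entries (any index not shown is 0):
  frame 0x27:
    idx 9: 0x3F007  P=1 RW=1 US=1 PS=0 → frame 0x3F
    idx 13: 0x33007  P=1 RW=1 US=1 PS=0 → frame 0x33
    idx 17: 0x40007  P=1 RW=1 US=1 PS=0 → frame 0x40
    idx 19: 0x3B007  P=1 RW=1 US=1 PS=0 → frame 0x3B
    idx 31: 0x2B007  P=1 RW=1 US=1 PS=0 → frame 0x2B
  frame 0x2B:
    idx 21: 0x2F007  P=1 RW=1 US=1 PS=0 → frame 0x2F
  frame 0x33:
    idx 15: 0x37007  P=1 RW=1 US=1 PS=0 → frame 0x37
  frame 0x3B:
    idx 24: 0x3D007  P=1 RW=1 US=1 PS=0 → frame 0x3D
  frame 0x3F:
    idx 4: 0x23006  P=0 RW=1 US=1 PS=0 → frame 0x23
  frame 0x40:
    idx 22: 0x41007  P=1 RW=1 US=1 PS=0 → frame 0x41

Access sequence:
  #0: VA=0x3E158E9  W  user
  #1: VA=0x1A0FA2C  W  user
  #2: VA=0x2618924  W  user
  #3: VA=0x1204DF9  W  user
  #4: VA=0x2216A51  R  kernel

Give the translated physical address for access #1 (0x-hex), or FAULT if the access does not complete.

Walk each access:
#0 VA=0x3E158E9 (w,user):
  lvl0: tbl 0x27, slot 31 ⇒ 0x2B007 (P1/RW1/US1/PS0)
  lvl1: tbl 0x2B, slot 21 ⇒ 0x2F007 (P1/RW1/US1/PS0)
  ⇒ phys 0x2F8E9  [2 reads]
#1 VA=0x1A0FA2C (w,user):
  lvl0: tbl 0x27, slot 13 ⇒ 0x33007 (P1/RW1/US1/PS0)
  lvl1: tbl 0x33, slot 15 ⇒ 0x37007 (P1/RW1/US1/PS0)
  ⇒ phys 0x37A2C  [2 reads]
#2 VA=0x2618924 (w,user):
  lvl0: tbl 0x27, slot 19 ⇒ 0x3B007 (P1/RW1/US1/PS0)
  lvl1: tbl 0x3B, slot 24 ⇒ 0x3D007 (P1/RW1/US1/PS0)
  ⇒ phys 0x3D924  [2 reads]
#3 VA=0x1204DF9 (w,user):
  lvl0: tbl 0x27, slot 9 ⇒ 0x3F007 (P1/RW1/US1/PS0)
  lvl1: tbl 0x3F, slot 4 ⇒ 0x23006 (P0/RW1/US1/PS0)
  ⇒ fault: PAGE_NOT_PRESENT  — 2 lookups
#4 VA=0x2216A51 (r,kernel):
  lvl0: tbl 0x27, slot 17 ⇒ 0x40007 (P1/RW1/US1/PS0)
  lvl1: tbl 0x40, slot 22 ⇒ 0x41007 (P1/RW1/US1/PS0)
  ⇒ phys 0x41A51  [2 reads]

Access #1 PA: 0x37A2C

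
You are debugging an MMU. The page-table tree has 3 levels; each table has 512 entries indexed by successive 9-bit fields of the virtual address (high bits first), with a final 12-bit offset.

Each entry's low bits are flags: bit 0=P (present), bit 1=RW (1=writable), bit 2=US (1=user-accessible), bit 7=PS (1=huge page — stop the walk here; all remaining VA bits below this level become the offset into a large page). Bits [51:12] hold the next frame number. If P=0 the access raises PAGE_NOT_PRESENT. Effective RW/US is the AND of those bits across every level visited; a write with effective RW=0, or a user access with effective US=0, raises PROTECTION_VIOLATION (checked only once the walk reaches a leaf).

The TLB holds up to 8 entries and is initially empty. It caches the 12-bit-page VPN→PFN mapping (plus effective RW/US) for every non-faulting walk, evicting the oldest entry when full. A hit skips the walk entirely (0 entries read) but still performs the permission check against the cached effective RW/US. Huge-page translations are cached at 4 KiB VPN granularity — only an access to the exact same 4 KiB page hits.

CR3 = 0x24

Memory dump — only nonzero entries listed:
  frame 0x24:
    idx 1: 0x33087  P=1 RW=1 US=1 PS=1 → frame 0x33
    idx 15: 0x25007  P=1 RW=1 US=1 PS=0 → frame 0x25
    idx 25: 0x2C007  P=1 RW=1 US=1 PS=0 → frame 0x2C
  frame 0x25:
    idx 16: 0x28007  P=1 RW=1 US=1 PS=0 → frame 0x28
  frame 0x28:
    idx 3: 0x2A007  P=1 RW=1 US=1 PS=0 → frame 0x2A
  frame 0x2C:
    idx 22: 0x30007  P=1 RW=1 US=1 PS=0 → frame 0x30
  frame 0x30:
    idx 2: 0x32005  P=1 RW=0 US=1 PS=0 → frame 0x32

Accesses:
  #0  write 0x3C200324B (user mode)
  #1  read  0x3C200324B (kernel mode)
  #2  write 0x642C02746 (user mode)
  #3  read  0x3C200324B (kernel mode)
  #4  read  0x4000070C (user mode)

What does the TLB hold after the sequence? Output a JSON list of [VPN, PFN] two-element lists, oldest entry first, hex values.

Trace:
#0 VA=0x3C200324B (w,user):
  L0: frame=0x24 idx=15 entry=0x25007 [P=1 RW=1 US=1 PS=0]
  L1: frame=0x25 idx=16 entry=0x28007 [P=1 RW=1 US=1 PS=0]
  L2: frame=0x28 idx=3 entry=0x2A007 [P=1 RW=1 US=1 PS=0]
  ⇒ phys 0x2A24B  [3 reads]
#1 VA=0x3C200324B (r,kernel):
  TLB hit vpn=0x3C2003 → PA=0x2A24B
#2 VA=0x642C02746 (w,user):
  L0: frame=0x24 idx=25 entry=0x2C007 [P=1 RW=1 US=1 PS=0]
  L1: frame=0x2C idx=22 entry=0x30007 [P=1 RW=1 US=1 PS=0]
  L2: frame=0x30 idx=2 entry=0x32005 [P=1 RW=0 US=1 PS=0]
  → PROTECTION_VIOLATION  (3 entries read)
#3 VA=0x3C200324B (r,kernel):
  TLB hit vpn=0x3C2003 → PA=0x2A24B
#4 VA=0x4000070C (r,user):
  L0: frame=0x24 idx=1 entry=0x33087 [P=1 RW=1 US=1 PS=1]
  ⇒ phys 0x3370C (huge @L0)  [1 reads]

TLB: [["0x3C2003", "0x2A"], ["0x40000", "0x33"]]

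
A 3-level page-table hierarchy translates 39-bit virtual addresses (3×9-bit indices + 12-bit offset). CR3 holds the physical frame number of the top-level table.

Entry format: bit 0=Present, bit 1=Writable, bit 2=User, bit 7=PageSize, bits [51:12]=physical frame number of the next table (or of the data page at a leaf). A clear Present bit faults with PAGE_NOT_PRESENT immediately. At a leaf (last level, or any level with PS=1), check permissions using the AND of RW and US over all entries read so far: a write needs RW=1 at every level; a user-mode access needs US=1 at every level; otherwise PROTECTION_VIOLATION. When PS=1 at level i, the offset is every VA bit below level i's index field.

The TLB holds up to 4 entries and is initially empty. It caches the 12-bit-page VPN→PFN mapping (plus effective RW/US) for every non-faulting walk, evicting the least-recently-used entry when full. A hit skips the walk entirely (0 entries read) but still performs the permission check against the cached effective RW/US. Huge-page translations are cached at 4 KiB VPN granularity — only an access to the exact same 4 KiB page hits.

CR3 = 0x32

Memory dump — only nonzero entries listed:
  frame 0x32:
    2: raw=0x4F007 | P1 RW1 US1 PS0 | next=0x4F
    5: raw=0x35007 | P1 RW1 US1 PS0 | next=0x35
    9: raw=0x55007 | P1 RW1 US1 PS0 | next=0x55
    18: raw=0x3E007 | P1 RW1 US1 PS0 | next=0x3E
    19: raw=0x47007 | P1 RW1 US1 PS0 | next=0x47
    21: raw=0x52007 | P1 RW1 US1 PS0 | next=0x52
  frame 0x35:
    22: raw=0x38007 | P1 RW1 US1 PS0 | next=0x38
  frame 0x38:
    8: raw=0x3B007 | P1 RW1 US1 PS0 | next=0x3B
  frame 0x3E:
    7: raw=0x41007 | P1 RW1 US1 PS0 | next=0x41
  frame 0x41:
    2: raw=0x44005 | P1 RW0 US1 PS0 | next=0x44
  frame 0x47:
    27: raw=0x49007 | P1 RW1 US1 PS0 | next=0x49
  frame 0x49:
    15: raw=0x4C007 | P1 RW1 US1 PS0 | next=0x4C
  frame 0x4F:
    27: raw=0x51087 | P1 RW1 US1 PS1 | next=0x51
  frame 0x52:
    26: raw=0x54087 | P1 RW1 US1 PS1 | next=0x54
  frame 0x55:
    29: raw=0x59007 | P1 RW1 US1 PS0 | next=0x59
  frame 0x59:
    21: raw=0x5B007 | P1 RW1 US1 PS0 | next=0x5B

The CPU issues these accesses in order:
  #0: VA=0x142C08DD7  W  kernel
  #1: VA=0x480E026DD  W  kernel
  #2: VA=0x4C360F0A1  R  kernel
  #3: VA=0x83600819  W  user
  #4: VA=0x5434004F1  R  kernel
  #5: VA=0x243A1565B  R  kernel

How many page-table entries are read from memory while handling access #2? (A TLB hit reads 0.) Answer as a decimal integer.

Walk each access:
#0 VA=0x142C08DD7 (w,kernel):
  [0] read 0x32 idx=5: raw=0x35007 flags P=1 W=1 U=1 S=0
  [1] read 0x35 idx=22: raw=0x38007 flags P=1 W=1 U=1 S=0
  [2] read 0x38 idx=8: raw=0x3B007 flags P=1 W=1 U=1 S=0
  ✓ 0x3BDD7  — 3 lookups
#1 VA=0x480E026DD (w,kernel):
  [0] read 0x32 idx=18: raw=0x3E007 flags P=1 W=1 U=1 S=0
  [1] read 0x3E idx=7: raw=0x41007 flags P=1 W=1 U=1 S=0
  [2] read 0x41 idx=2: raw=0x44005 flags P=1 W=0 U=1 S=0
  → PROTECTION_VIOLATION  (3 entries read)
#2 VA=0x4C360F0A1 (r,kernel):
  [0] read 0x32 idx=19: raw=0x47007 flags P=1 W=1 U=1 S=0
  [1] read 0x47 idx=27: raw=0x49007 flags P=1 W=1 U=1 S=0
  [2] read 0x49 idx=15: raw=0x4C007 flags P=1 W=1 U=1 S=0
  ✓ 0x4C0A1  — 3 lookups
#3 VA=0x83600819 (w,user):
  [0] read 0x32 idx=2: raw=0x4F007 flags P=1 W=1 U=1 S=0
  [1] read 0x4F idx=27: raw=0x51087 flags P=1 W=1 U=1 S=1
  ✓ 0x51819 (huge @L1)  — 2 lookups
#4 VA=0x5434004F1 (r,kernel):
  [0] read 0x32 idx=21: raw=0x52007 flags P=1 W=1 U=1 S=0
  [1] read 0x52 idx=26: raw=0x54087 flags P=1 W=1 U=1 S=1
  ✓ 0x544F1 (huge @L1)  — 2 lookups
#5 VA=0x243A1565B (r,kernel):
  [0] read 0x32 idx=9: raw=0x55007 flags P=1 W=1 U=1 S=0
  [1] read 0x55 idx=29: raw=0x59007 flags P=1 W=1 U=1 S=0
  [2] read 0x59 idx=21: raw=0x5B007 flags P=1 W=1 U=1 S=0
  ✓ 0x5B65B  — 3 lookups

Entries read for #2: 3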